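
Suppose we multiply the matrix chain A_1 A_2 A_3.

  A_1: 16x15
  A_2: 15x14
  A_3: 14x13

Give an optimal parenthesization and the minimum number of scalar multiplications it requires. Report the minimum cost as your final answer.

(A_1 (A_2 A_3)): cost 5850.
((A_1 A_2) A_3): cost 6272.
Optimal: (A_1 (A_2 A_3)) with cost 5850.

5850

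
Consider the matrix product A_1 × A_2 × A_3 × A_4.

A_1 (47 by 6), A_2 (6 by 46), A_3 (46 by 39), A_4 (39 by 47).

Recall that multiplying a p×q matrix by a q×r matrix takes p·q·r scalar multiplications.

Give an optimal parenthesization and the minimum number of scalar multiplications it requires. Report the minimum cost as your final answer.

Adjacent pairs: A_1A_2 = 47·6·46 = 12972; A_2A_3 = 6·46·39 = 10764; A_3A_4 = 46·39·47 = 84318.
Length 3: A_1..A_3: k=1: 0+10764+47·6·39=21762; k=2: 12972+0+47·46·39=97290 → min 21762 | A_2..A_4: k=2: 0+84318+6·46·47=97290; k=3: 10764+0+6·39·47=21762 → min 21762.
Length 4: A_1..A_4: k=1: 0+21762+47·6·47=35016; k=2: 12972+84318+47·46·47=198904; k=3: 21762+0+47·39·47=107913 → min 35016.
Optimal parenthesization: (A_1 × ((A_2 × A_3) × A_4)) with cost 35016.

35016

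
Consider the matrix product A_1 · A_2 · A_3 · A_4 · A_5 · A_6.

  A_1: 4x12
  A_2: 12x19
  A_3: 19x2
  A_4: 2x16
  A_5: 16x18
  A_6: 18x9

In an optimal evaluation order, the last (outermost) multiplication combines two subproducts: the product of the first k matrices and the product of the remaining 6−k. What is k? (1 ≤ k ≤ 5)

Adjacent pairs: A_1A_2 = 4·12·19 = 912; A_2A_3 = 12·19·2 = 456; A_3A_4 = 19·2·16 = 608; A_4A_5 = 2·16·18 = 576; A_5A_6 = 16·18·9 = 2592.
Length 3: A_1..A_3: k=1: 0+456+4·12·2=552; k=2: 912+0+4·19·2=1064 → min 552 | A_2..A_4: k=2: 0+608+12·19·16=4256; k=3: 456+0+12·2·16=840 → min 840 | A_3..A_5: k=3: 0+576+19·2·18=1260; k=4: 608+0+19·16·18=6080 → min 1260 | A_4..A_6: k=4: 0+2592+2·16·9=2880; k=5: 576+0+2·18·9=900 → min 900.
Length 4: A_1..A_4: k=1: 0+840+4·12·16=1608; k=2: 912+608+4·19·16=2736; k=3: 552+0+4·2·16=680 → min 680 | A_2..A_5: k=2: 0+1260+12·19·18=5364; k=3: 456+576+12·2·18=1464; k=4: 840+0+12·16·18=4296 → min 1464 | A_3..A_6: k=3: 0+900+19·2·9=1242; k=4: 608+2592+19·16·9=5936; k=5: 1260+0+19·18·9=4338 → min 1242.
Length 5: A_1..A_5: k=1: 0+1464+4·12·18=2328; k=2: 912+1260+4·19·18=3540; k=3: 552+576+4·2·18=1272; k=4: 680+0+4·16·18=1832 → min 1272 | A_2..A_6: k=2: 0+1242+12·19·9=3294; k=3: 456+900+12·2·9=1572; k=4: 840+2592+12·16·9=5160; k=5: 1464+0+12·18·9=3408 → min 1572.
Top-level splits: k=1: (A_1..A_1)·(A_2..A_6) → 0+1572+4·12·9 = 2004; k=2: (A_1..A_2)·(A_3..A_6) → 912+1242+4·19·9 = 2838; k=3: (A_1..A_3)·(A_4..A_6) → 552+900+4·2·9 = 1524; k=4: (A_1..A_4)·(A_5..A_6) → 680+2592+4·16·9 = 3848; k=5: (A_1..A_5)·(A_6..A_6) → 1272+0+4·18·9 = 1920.
Best split is after A_3, i.e. k = 3.

3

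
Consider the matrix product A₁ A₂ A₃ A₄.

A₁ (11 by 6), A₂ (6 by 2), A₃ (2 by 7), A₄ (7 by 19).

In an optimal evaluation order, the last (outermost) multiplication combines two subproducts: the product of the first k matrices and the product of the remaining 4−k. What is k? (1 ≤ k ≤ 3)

2

Adjacent pairs: A₁A₂ = 11·6·2 = 132; A₂A₃ = 6·2·7 = 84; A₃A₄ = 2·7·19 = 266.
Length 3: A₁..A₃: k=1: 0+84+11·6·7=546; k=2: 132+0+11·2·7=286 → min 286 | A₂..A₄: k=2: 0+266+6·2·19=494; k=3: 84+0+6·7·19=882 → min 494.
Top-level splits: k=1: (A₁..A₁)·(A₂..A₄) → 0+494+11·6·19 = 1748; k=2: (A₁..A₂)·(A₃..A₄) → 132+266+11·2·19 = 816; k=3: (A₁..A₃)·(A₄..A₄) → 286+0+11·7·19 = 1749.
Best split is after A₂, i.e. k = 2.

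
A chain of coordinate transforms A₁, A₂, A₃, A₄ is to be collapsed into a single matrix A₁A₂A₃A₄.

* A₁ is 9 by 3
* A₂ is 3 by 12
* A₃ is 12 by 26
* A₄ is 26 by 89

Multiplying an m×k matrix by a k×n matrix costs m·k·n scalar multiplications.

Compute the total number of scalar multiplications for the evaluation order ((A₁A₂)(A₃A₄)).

37704

(A₁A₂): 9×3 by 3×12 → 9×12, cost 9·3·12 = 324
(A₃A₄): 12×26 by 26×89 → 12×89, cost 12·26·89 = 27768
((A₁A₂)(A₃A₄)): 9×12 by 12×89 → 9×89, cost 9·12·89 = 9612; cumulative 37704
Total: 37704 scalar multiplications.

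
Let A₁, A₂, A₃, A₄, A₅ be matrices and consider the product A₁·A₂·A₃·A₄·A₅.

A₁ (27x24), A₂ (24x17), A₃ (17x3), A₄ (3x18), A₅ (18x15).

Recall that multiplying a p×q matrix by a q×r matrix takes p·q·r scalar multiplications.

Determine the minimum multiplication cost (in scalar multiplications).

Adjacent pairs: A₁A₂ = 27·24·17 = 11016; A₂A₃ = 24·17·3 = 1224; A₃A₄ = 17·3·18 = 918; A₄A₅ = 3·18·15 = 810.
Length 3: A₁..A₃: k=1: 0+1224+27·24·3=3168; k=2: 11016+0+27·17·3=12393 → min 3168 | A₂..A₄: k=2: 0+918+24·17·18=8262; k=3: 1224+0+24·3·18=2520 → min 2520 | A₃..A₅: k=3: 0+810+17·3·15=1575; k=4: 918+0+17·18·15=5508 → min 1575.
Length 4: A₁..A₄: k=1: 0+2520+27·24·18=14184; k=2: 11016+918+27·17·18=20196; k=3: 3168+0+27·3·18=4626 → min 4626 | A₂..A₅: k=2: 0+1575+24·17·15=7695; k=3: 1224+810+24·3·15=3114; k=4: 2520+0+24·18·15=9000 → min 3114.
Length 5: A₁..A₅: k=1: 0+3114+27·24·15=12834; k=2: 11016+1575+27·17·15=19476; k=3: 3168+810+27·3·15=5193; k=4: 4626+0+27·18·15=11916 → min 5193.
Optimal order: ((A₁·(A₂·A₃))·(A₄·A₅)) with cost 5193.

5193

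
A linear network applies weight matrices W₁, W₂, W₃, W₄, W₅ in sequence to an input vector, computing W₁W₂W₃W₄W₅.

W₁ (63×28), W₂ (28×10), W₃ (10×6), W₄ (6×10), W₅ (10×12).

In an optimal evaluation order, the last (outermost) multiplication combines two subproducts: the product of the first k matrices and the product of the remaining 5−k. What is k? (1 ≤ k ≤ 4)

Adjacent pairs: W₁W₂ = 63·28·10 = 17640; W₂W₃ = 28·10·6 = 1680; W₃W₄ = 10·6·10 = 600; W₄W₅ = 6·10·12 = 720.
Length 3: W₁..W₃: k=1: 0+1680+63·28·6=12264; k=2: 17640+0+63·10·6=21420 → min 12264 | W₂..W₄: k=2: 0+600+28·10·10=3400; k=3: 1680+0+28·6·10=3360 → min 3360 | W₃..W₅: k=3: 0+720+10·6·12=1440; k=4: 600+0+10·10·12=1800 → min 1440.
Length 4: W₁..W₄: k=1: 0+3360+63·28·10=21000; k=2: 17640+600+63·10·10=24540; k=3: 12264+0+63·6·10=16044 → min 16044 | W₂..W₅: k=2: 0+1440+28·10·12=4800; k=3: 1680+720+28·6·12=4416; k=4: 3360+0+28·10·12=6720 → min 4416.
Top-level splits: k=1: (W₁..W₁)·(W₂..W₅) → 0+4416+63·28·12 = 25584; k=2: (W₁..W₂)·(W₃..W₅) → 17640+1440+63·10·12 = 26640; k=3: (W₁..W₃)·(W₄..W₅) → 12264+720+63·6·12 = 17520; k=4: (W₁..W₄)·(W₅..W₅) → 16044+0+63·10·12 = 23604.
Best split is after W₃, i.e. k = 3.

3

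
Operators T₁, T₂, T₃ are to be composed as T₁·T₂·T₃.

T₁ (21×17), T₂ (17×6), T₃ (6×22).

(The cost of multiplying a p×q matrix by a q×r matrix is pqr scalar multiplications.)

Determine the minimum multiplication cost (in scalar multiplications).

Order (T₁·(T₂·T₃)): (T₂·T₃): 17×6 by 6×22 → 17×22, cost 17·6·22 = 2244; (T₁·(T₂·T₃)): 21×17 by 17×22 → 21×22, cost 21·17·22 = 7854; cumulative 10098. Total 10098.
Order ((T₁·T₂)·T₃): (T₁·T₂): 21×17 by 17×6 → 21×6, cost 21·17·6 = 2142; ((T₁·T₂)·T₃): 21×6 by 6×22 → 21×22, cost 21·6·22 = 2772; cumulative 4914. Total 4914.
Minimum: 4914.

4914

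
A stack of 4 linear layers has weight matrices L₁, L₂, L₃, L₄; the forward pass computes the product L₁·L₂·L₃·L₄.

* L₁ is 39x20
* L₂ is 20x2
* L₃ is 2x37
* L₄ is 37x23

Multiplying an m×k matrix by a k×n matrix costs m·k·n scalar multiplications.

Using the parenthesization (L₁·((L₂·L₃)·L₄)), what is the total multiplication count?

36440

(L₂·L₃): 20×2 by 2×37 → 20×37, cost 20·2·37 = 1480
((L₂·L₃)·L₄): 20×37 by 37×23 → 20×23, cost 20·37·23 = 17020; cumulative 18500
(L₁·((L₂·L₃)·L₄)): 39×20 by 20×23 → 39×23, cost 39·20·23 = 17940; cumulative 36440
Total: 36440 scalar multiplications.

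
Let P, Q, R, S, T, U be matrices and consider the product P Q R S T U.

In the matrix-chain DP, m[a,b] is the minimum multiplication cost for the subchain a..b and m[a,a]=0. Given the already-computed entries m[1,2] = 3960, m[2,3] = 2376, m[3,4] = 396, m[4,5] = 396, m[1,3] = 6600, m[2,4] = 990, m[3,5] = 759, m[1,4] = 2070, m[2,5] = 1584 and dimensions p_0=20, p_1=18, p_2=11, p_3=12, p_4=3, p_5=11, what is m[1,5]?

2730

m[1,5] = min over k∈[1,4] of m[1,k]+m[k+1,5]+p_{0}·p_k·p_{5}.
k=1: 0 + 1584 + 20·18·11 = 5544; k=2: 3960 + 759 + 20·11·11 = 7139; k=3: 6600 + 396 + 20·12·11 = 9636; k=4: 2070 + 0 + 20·3·11 = 2730.
Minimum: 2730 at k=4.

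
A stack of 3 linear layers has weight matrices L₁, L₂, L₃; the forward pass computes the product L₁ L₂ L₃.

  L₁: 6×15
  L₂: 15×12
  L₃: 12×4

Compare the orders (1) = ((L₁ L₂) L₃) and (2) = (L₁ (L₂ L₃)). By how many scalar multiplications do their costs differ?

Order (1) = ((L₁ L₂) L₃): (L₁ L₂): 6×15 by 15×12 → 6×12, cost 6·15·12 = 1080; ((L₁ L₂) L₃): 6×12 by 12×4 → 6×4, cost 6·12·4 = 288; cumulative 1368. Total 1368.
Order (2) = (L₁ (L₂ L₃)): (L₂ L₃): 15×12 by 12×4 → 15×4, cost 15·12·4 = 720; (L₁ (L₂ L₃)): 6×15 by 15×4 → 6×4, cost 6·15·4 = 360; cumulative 1080. Total 1080.
Difference: |1368 − 1080| = 288.

288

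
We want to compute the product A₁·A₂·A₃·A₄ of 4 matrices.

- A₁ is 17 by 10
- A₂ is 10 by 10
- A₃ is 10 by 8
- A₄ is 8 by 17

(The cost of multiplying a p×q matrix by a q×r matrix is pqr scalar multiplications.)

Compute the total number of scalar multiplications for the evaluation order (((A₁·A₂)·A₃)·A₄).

5372

(A₁·A₂): 17×10 by 10×10 → 17×10, cost 17·10·10 = 1700
((A₁·A₂)·A₃): 17×10 by 10×8 → 17×8, cost 17·10·8 = 1360; cumulative 3060
(((A₁·A₂)·A₃)·A₄): 17×8 by 8×17 → 17×17, cost 17·8·17 = 2312; cumulative 5372
Total: 5372 scalar multiplications.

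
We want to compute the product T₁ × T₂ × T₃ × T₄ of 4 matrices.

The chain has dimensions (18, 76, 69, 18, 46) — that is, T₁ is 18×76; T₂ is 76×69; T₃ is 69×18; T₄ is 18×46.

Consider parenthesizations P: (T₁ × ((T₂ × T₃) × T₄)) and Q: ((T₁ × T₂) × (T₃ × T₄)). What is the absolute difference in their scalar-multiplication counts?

Order P = (T₁ × ((T₂ × T₃) × T₄)): (T₂ × T₃): 76×69 by 69×18 → 76×18, cost 76·69·18 = 94392; ((T₂ × T₃) × T₄): 76×18 by 18×46 → 76×46, cost 76·18·46 = 62928; cumulative 157320; (T₁ × ((T₂ × T₃) × T₄)): 18×76 by 76×46 → 18×46, cost 18·76·46 = 62928; cumulative 220248. Total 220248.
Order Q = ((T₁ × T₂) × (T₃ × T₄)): (T₁ × T₂): 18×76 by 76×69 → 18×69, cost 18·76·69 = 94392; (T₃ × T₄): 69×18 by 18×46 → 69×46, cost 69·18·46 = 57132; ((T₁ × T₂) × (T₃ × T₄)): 18×69 by 69×46 → 18×46, cost 18·69·46 = 57132; cumulative 208656. Total 208656.
Difference: |220248 − 208656| = 11592.

11592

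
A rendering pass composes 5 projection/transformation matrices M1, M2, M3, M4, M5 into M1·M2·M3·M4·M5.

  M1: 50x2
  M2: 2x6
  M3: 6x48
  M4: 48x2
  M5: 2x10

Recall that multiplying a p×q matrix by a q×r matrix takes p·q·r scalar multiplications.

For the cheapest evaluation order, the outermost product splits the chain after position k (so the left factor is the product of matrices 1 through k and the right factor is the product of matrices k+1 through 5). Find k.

Adjacent pairs: M1M2 = 50·2·6 = 600; M2M3 = 2·6·48 = 576; M3M4 = 6·48·2 = 576; M4M5 = 48·2·10 = 960.
Length 3: M1..M3: k=1: 0+576+50·2·48=5376; k=2: 600+0+50·6·48=15000 → min 5376 | M2..M4: k=2: 0+576+2·6·2=600; k=3: 576+0+2·48·2=768 → min 600 | M3..M5: k=3: 0+960+6·48·10=3840; k=4: 576+0+6·2·10=696 → min 696.
Length 4: M1..M4: k=1: 0+600+50·2·2=800; k=2: 600+576+50·6·2=1776; k=3: 5376+0+50·48·2=10176 → min 800 | M2..M5: k=2: 0+696+2·6·10=816; k=3: 576+960+2·48·10=2496; k=4: 600+0+2·2·10=640 → min 640.
Top-level splits: k=1: (M1..M1)·(M2..M5) → 0+640+50·2·10 = 1640; k=2: (M1..M2)·(M3..M5) → 600+696+50·6·10 = 4296; k=3: (M1..M3)·(M4..M5) → 5376+960+50·48·10 = 30336; k=4: (M1..M4)·(M5..M5) → 800+0+50·2·10 = 1800.
Best split is after M1, i.e. k = 1.

1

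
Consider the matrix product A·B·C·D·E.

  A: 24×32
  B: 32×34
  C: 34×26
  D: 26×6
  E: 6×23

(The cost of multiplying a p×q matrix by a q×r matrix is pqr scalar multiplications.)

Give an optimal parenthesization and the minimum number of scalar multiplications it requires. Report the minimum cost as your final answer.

Adjacent pairs: AB = 24·32·34 = 26112; BC = 32·34·26 = 28288; CD = 34·26·6 = 5304; DE = 26·6·23 = 3588.
Length 3: A..C: k=1: 0+28288+24·32·26=48256; k=2: 26112+0+24·34·26=47328 → min 47328 | B..D: k=2: 0+5304+32·34·6=11832; k=3: 28288+0+32·26·6=33280 → min 11832 | C..E: k=3: 0+3588+34·26·23=23920; k=4: 5304+0+34·6·23=9996 → min 9996.
Length 4: A..D: k=1: 0+11832+24·32·6=16440; k=2: 26112+5304+24·34·6=36312; k=3: 47328+0+24·26·6=51072 → min 16440 | B..E: k=2: 0+9996+32·34·23=35020; k=3: 28288+3588+32·26·23=51012; k=4: 11832+0+32·6·23=16248 → min 16248.
Length 5: A..E: k=1: 0+16248+24·32·23=33912; k=2: 26112+9996+24·34·23=54876; k=3: 47328+3588+24·26·23=65268; k=4: 16440+0+24·6·23=19752 → min 19752.
Optimal parenthesization: ((A·(B·(C·D)))·E) with cost 19752.

19752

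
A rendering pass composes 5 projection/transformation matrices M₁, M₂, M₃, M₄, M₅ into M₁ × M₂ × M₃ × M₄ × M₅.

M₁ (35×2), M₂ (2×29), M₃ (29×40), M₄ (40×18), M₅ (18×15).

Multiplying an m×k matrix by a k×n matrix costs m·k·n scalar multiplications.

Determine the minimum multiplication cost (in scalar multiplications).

5350

Adjacent pairs: M₁M₂ = 35·2·29 = 2030; M₂M₃ = 2·29·40 = 2320; M₃M₄ = 29·40·18 = 20880; M₄M₅ = 40·18·15 = 10800.
Length 3: M₁..M₃: k=1: 0+2320+35·2·40=5120; k=2: 2030+0+35·29·40=42630 → min 5120 | M₂..M₄: k=2: 0+20880+2·29·18=21924; k=3: 2320+0+2·40·18=3760 → min 3760 | M₃..M₅: k=3: 0+10800+29·40·15=28200; k=4: 20880+0+29·18·15=28710 → min 28200.
Length 4: M₁..M₄: k=1: 0+3760+35·2·18=5020; k=2: 2030+20880+35·29·18=41180; k=3: 5120+0+35·40·18=30320 → min 5020 | M₂..M₅: k=2: 0+28200+2·29·15=29070; k=3: 2320+10800+2·40·15=14320; k=4: 3760+0+2·18·15=4300 → min 4300.
Length 5: M₁..M₅: k=1: 0+4300+35·2·15=5350; k=2: 2030+28200+35·29·15=45455; k=3: 5120+10800+35·40·15=36920; k=4: 5020+0+35·18·15=14470 → min 5350.
Optimal order: (M₁ × (((M₂ × M₃) × M₄) × M₅)) with cost 5350.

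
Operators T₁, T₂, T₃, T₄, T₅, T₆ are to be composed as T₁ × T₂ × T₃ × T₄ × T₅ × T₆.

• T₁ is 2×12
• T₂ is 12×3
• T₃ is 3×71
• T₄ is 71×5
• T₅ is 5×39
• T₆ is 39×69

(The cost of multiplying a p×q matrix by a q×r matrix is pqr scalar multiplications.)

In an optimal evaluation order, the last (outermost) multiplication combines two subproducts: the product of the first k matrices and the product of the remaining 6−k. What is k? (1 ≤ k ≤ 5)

5

Adjacent pairs: T₁T₂ = 2·12·3 = 72; T₂T₃ = 12·3·71 = 2556; T₃T₄ = 3·71·5 = 1065; T₄T₅ = 71·5·39 = 13845; T₅T₆ = 5·39·69 = 13455.
Length 3: T₁..T₃: k=1: 0+2556+2·12·71=4260; k=2: 72+0+2·3·71=498 → min 498 | T₂..T₄: k=2: 0+1065+12·3·5=1245; k=3: 2556+0+12·71·5=6816 → min 1245 | T₃..T₅: k=3: 0+13845+3·71·39=22152; k=4: 1065+0+3·5·39=1650 → min 1650 | T₄..T₆: k=4: 0+13455+71·5·69=37950; k=5: 13845+0+71·39·69=204906 → min 37950.
Length 4: T₁..T₄: k=1: 0+1245+2·12·5=1365; k=2: 72+1065+2·3·5=1167; k=3: 498+0+2·71·5=1208 → min 1167 | T₂..T₅: k=2: 0+1650+12·3·39=3054; k=3: 2556+13845+12·71·39=49629; k=4: 1245+0+12·5·39=3585 → min 3054 | T₃..T₆: k=3: 0+37950+3·71·69=52647; k=4: 1065+13455+3·5·69=15555; k=5: 1650+0+3·39·69=9723 → min 9723.
Length 5: T₁..T₅: k=1: 0+3054+2·12·39=3990; k=2: 72+1650+2·3·39=1956; k=3: 498+13845+2·71·39=19881; k=4: 1167+0+2·5·39=1557 → min 1557 | T₂..T₆: k=2: 0+9723+12·3·69=12207; k=3: 2556+37950+12·71·69=99294; k=4: 1245+13455+12·5·69=18840; k=5: 3054+0+12·39·69=35346 → min 12207.
Top-level splits: k=1: (T₁..T₁)·(T₂..T₆) → 0+12207+2·12·69 = 13863; k=2: (T₁..T₂)·(T₃..T₆) → 72+9723+2·3·69 = 10209; k=3: (T₁..T₃)·(T₄..T₆) → 498+37950+2·71·69 = 48246; k=4: (T₁..T₄)·(T₅..T₆) → 1167+13455+2·5·69 = 15312; k=5: (T₁..T₅)·(T₆..T₆) → 1557+0+2·39·69 = 6939.
Best split is after T₅, i.e. k = 5.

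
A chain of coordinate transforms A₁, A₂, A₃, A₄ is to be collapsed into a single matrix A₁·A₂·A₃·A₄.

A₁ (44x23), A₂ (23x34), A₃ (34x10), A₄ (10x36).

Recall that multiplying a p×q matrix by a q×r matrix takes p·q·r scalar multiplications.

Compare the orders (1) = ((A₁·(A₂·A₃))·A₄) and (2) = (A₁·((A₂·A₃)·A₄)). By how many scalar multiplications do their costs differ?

18752

Order (1) = ((A₁·(A₂·A₃))·A₄): (A₂·A₃): 23×34 by 34×10 → 23×10, cost 23·34·10 = 7820; (A₁·(A₂·A₃)): 44×23 by 23×10 → 44×10, cost 44·23·10 = 10120; cumulative 17940; ((A₁·(A₂·A₃))·A₄): 44×10 by 10×36 → 44×36, cost 44·10·36 = 15840; cumulative 33780. Total 33780.
Order (2) = (A₁·((A₂·A₃)·A₄)): (A₂·A₃): 23×34 by 34×10 → 23×10, cost 23·34·10 = 7820; ((A₂·A₃)·A₄): 23×10 by 10×36 → 23×36, cost 23·10·36 = 8280; cumulative 16100; (A₁·((A₂·A₃)·A₄)): 44×23 by 23×36 → 44×36, cost 44·23·36 = 36432; cumulative 52532. Total 52532.
Difference: |33780 − 52532| = 18752.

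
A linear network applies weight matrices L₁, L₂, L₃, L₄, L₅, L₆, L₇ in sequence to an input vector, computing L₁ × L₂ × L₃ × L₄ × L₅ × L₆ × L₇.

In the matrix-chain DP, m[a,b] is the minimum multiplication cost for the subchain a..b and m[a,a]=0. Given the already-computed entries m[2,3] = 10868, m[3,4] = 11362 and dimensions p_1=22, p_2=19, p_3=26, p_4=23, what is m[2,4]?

m[2,4] = min over k∈[2,3] of m[2,k]+m[k+1,4]+p_{1}·p_k·p_{4}.
k=2: 0 + 11362 + 22·19·23 = 20976; k=3: 10868 + 0 + 22·26·23 = 24024.
Minimum: 20976 at k=2.

20976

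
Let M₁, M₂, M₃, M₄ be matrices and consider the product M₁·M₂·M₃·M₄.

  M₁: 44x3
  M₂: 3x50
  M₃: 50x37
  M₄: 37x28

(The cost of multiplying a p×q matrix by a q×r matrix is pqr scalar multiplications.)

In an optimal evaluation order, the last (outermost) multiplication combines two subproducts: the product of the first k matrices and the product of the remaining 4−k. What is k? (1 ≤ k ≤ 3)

1

Adjacent pairs: M₁M₂ = 44·3·50 = 6600; M₂M₃ = 3·50·37 = 5550; M₃M₄ = 50·37·28 = 51800.
Length 3: M₁..M₃: k=1: 0+5550+44·3·37=10434; k=2: 6600+0+44·50·37=88000 → min 10434 | M₂..M₄: k=2: 0+51800+3·50·28=56000; k=3: 5550+0+3·37·28=8658 → min 8658.
Top-level splits: k=1: (M₁..M₁)·(M₂..M₄) → 0+8658+44·3·28 = 12354; k=2: (M₁..M₂)·(M₃..M₄) → 6600+51800+44·50·28 = 120000; k=3: (M₁..M₃)·(M₄..M₄) → 10434+0+44·37·28 = 56018.
Best split is after M₁, i.e. k = 1.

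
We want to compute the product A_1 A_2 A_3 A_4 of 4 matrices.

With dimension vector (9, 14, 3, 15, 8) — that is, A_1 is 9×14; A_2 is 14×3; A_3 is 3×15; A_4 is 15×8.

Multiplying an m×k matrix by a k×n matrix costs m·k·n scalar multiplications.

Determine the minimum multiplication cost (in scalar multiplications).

954

Adjacent pairs: A_1A_2 = 9·14·3 = 378; A_2A_3 = 14·3·15 = 630; A_3A_4 = 3·15·8 = 360.
Length 3: A_1..A_3: k=1: 0+630+9·14·15=2520; k=2: 378+0+9·3·15=783 → min 783 | A_2..A_4: k=2: 0+360+14·3·8=696; k=3: 630+0+14·15·8=2310 → min 696.
Length 4: A_1..A_4: k=1: 0+696+9·14·8=1704; k=2: 378+360+9·3·8=954; k=3: 783+0+9·15·8=1863 → min 954.
Optimal order: ((A_1 A_2) (A_3 A_4)) with cost 954.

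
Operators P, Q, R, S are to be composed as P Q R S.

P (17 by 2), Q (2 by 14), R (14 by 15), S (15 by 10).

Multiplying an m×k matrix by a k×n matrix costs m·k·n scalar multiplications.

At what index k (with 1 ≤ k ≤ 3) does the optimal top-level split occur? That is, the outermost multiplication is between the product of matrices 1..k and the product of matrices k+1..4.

1

Adjacent pairs: PQ = 17·2·14 = 476; QR = 2·14·15 = 420; RS = 14·15·10 = 2100.
Length 3: P..R: k=1: 0+420+17·2·15=930; k=2: 476+0+17·14·15=4046 → min 930 | Q..S: k=2: 0+2100+2·14·10=2380; k=3: 420+0+2·15·10=720 → min 720.
Top-level splits: k=1: (P..P)·(Q..S) → 0+720+17·2·10 = 1060; k=2: (P..Q)·(R..S) → 476+2100+17·14·10 = 4956; k=3: (P..R)·(S..S) → 930+0+17·15·10 = 3480.
Best split is after P, i.e. k = 1.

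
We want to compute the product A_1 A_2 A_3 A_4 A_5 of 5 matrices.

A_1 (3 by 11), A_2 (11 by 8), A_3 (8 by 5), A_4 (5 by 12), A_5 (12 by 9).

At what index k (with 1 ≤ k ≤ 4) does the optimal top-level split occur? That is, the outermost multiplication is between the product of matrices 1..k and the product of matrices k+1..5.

Adjacent pairs: A_1A_2 = 3·11·8 = 264; A_2A_3 = 11·8·5 = 440; A_3A_4 = 8·5·12 = 480; A_4A_5 = 5·12·9 = 540.
Length 3: A_1..A_3: k=1: 0+440+3·11·5=605; k=2: 264+0+3·8·5=384 → min 384 | A_2..A_4: k=2: 0+480+11·8·12=1536; k=3: 440+0+11·5·12=1100 → min 1100 | A_3..A_5: k=3: 0+540+8·5·9=900; k=4: 480+0+8·12·9=1344 → min 900.
Length 4: A_1..A_4: k=1: 0+1100+3·11·12=1496; k=2: 264+480+3·8·12=1032; k=3: 384+0+3·5·12=564 → min 564 | A_2..A_5: k=2: 0+900+11·8·9=1692; k=3: 440+540+11·5·9=1475; k=4: 1100+0+11·12·9=2288 → min 1475.
Top-level splits: k=1: (A_1..A_1)·(A_2..A_5) → 0+1475+3·11·9 = 1772; k=2: (A_1..A_2)·(A_3..A_5) → 264+900+3·8·9 = 1380; k=3: (A_1..A_3)·(A_4..A_5) → 384+540+3·5·9 = 1059; k=4: (A_1..A_4)·(A_5..A_5) → 564+0+3·12·9 = 888.
Best split is after A_4, i.e. k = 4.

4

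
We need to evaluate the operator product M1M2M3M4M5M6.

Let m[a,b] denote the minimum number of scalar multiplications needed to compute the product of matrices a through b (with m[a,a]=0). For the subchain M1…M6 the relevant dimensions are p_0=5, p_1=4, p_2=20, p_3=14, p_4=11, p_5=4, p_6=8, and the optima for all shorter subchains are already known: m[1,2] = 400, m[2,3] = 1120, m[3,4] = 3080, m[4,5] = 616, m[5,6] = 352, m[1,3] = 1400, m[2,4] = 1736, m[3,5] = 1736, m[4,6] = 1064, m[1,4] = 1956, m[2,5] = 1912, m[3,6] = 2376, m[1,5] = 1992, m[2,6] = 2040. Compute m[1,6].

2152

m[1,6] = min over k∈[1,5] of m[1,k]+m[k+1,6]+p_{0}·p_k·p_{6}.
k=1: 0 + 2040 + 5·4·8 = 2200; k=2: 400 + 2376 + 5·20·8 = 3576; k=3: 1400 + 1064 + 5·14·8 = 3024; k=4: 1956 + 352 + 5·11·8 = 2748; k=5: 1992 + 0 + 5·4·8 = 2152.
Minimum: 2152 at k=5.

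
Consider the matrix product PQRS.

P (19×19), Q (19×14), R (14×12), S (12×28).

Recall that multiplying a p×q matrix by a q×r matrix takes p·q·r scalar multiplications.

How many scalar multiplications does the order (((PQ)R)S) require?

(PQ): 19×19 by 19×14 → 19×14, cost 19·19·14 = 5054
((PQ)R): 19×14 by 14×12 → 19×12, cost 19·14·12 = 3192; cumulative 8246
(((PQ)R)S): 19×12 by 12×28 → 19×28, cost 19·12·28 = 6384; cumulative 14630
Total: 14630 scalar multiplications.

14630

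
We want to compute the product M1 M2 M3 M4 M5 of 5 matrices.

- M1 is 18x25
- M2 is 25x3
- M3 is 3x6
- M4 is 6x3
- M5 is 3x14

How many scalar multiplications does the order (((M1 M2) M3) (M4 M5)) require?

(M1 M2): 18×25 by 25×3 → 18×3, cost 18·25·3 = 1350
((M1 M2) M3): 18×3 by 3×6 → 18×6, cost 18·3·6 = 324; cumulative 1674
(M4 M5): 6×3 by 3×14 → 6×14, cost 6·3·14 = 252
(((M1 M2) M3) (M4 M5)): 18×6 by 6×14 → 18×14, cost 18·6·14 = 1512; cumulative 3438
Total: 3438 scalar multiplications.

3438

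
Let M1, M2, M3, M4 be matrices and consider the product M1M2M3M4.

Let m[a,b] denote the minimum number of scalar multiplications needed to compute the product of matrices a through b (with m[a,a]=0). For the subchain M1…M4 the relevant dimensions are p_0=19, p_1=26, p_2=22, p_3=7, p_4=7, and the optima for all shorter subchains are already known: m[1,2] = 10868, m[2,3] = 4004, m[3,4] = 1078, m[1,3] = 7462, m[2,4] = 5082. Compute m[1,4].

m[1,4] = min over k∈[1,3] of m[1,k]+m[k+1,4]+p_{0}·p_k·p_{4}.
k=1: 0 + 5082 + 19·26·7 = 8540; k=2: 10868 + 1078 + 19·22·7 = 14872; k=3: 7462 + 0 + 19·7·7 = 8393.
Minimum: 8393 at k=3.

8393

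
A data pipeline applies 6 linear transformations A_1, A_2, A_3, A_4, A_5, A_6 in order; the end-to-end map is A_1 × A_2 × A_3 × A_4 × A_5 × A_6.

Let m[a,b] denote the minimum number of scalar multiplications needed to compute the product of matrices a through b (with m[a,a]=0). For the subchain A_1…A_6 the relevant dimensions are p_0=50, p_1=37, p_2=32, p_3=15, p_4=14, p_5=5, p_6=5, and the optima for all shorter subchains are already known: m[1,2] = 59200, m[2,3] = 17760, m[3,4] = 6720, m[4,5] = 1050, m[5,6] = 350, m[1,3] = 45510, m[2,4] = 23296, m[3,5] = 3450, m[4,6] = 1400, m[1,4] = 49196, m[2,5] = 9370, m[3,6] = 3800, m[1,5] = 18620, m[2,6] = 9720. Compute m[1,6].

m[1,6] = min over k∈[1,5] of m[1,k]+m[k+1,6]+p_{0}·p_k·p_{6}.
k=1: 0 + 9720 + 50·37·5 = 18970; k=2: 59200 + 3800 + 50·32·5 = 71000; k=3: 45510 + 1400 + 50·15·5 = 50660; k=4: 49196 + 350 + 50·14·5 = 53046; k=5: 18620 + 0 + 50·5·5 = 19870.
Minimum: 18970 at k=1.

18970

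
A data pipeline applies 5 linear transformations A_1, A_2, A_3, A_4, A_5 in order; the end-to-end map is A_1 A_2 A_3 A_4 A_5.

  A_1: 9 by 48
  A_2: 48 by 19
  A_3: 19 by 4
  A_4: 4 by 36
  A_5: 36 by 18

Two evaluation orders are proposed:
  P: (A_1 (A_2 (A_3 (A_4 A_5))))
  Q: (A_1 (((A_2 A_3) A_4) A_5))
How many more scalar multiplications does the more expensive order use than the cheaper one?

Order P = (A_1 (A_2 (A_3 (A_4 A_5)))): (A_4 A_5): 4×36 by 36×18 → 4×18, cost 4·36·18 = 2592; (A_3 (A_4 A_5)): 19×4 by 4×18 → 19×18, cost 19·4·18 = 1368; cumulative 3960; (A_2 (A_3 (A_4 A_5))): 48×19 by 19×18 → 48×18, cost 48·19·18 = 16416; cumulative 20376; (A_1 (A_2 (A_3 (A_4 A_5)))): 9×48 by 48×18 → 9×18, cost 9·48·18 = 7776; cumulative 28152. Total 28152.
Order Q = (A_1 (((A_2 A_3) A_4) A_5)): (A_2 A_3): 48×19 by 19×4 → 48×4, cost 48·19·4 = 3648; ((A_2 A_3) A_4): 48×4 by 4×36 → 48×36, cost 48·4·36 = 6912; cumulative 10560; (((A_2 A_3) A_4) A_5): 48×36 by 36×18 → 48×18, cost 48·36·18 = 31104; cumulative 41664; (A_1 (((A_2 A_3) A_4) A_5)): 9×48 by 48×18 → 9×18, cost 9·48·18 = 7776; cumulative 49440. Total 49440.
Difference: |28152 − 49440| = 21288.

21288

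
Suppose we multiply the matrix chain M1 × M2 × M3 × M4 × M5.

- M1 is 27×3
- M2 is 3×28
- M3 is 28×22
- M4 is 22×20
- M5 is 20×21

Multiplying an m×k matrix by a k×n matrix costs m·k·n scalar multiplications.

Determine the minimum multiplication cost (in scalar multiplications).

6129

Adjacent pairs: M1M2 = 27·3·28 = 2268; M2M3 = 3·28·22 = 1848; M3M4 = 28·22·20 = 12320; M4M5 = 22·20·21 = 9240.
Length 3: M1..M3: k=1: 0+1848+27·3·22=3630; k=2: 2268+0+27·28·22=18900 → min 3630 | M2..M4: k=2: 0+12320+3·28·20=14000; k=3: 1848+0+3·22·20=3168 → min 3168 | M3..M5: k=3: 0+9240+28·22·21=22176; k=4: 12320+0+28·20·21=24080 → min 22176.
Length 4: M1..M4: k=1: 0+3168+27·3·20=4788; k=2: 2268+12320+27·28·20=29708; k=3: 3630+0+27·22·20=15510 → min 4788 | M2..M5: k=2: 0+22176+3·28·21=23940; k=3: 1848+9240+3·22·21=12474; k=4: 3168+0+3·20·21=4428 → min 4428.
Length 5: M1..M5: k=1: 0+4428+27·3·21=6129; k=2: 2268+22176+27·28·21=40320; k=3: 3630+9240+27·22·21=25344; k=4: 4788+0+27·20·21=16128 → min 6129.
Optimal order: (M1 × (((M2 × M3) × M4) × M5)) with cost 6129.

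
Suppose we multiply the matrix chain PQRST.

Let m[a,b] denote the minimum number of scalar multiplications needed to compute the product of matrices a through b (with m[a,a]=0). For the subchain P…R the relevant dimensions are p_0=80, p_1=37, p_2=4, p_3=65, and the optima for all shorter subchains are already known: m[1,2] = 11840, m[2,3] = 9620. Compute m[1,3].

32640

m[1,3] = min over k∈[1,2] of m[1,k]+m[k+1,3]+p_{0}·p_k·p_{3}.
k=1: 0 + 9620 + 80·37·65 = 202020; k=2: 11840 + 0 + 80·4·65 = 32640.
Minimum: 32640 at k=2.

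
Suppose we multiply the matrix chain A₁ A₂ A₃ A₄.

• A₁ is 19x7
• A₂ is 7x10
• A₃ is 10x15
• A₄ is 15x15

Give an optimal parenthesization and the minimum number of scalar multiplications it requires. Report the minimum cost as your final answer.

4620

Adjacent pairs: A₁A₂ = 19·7·10 = 1330; A₂A₃ = 7·10·15 = 1050; A₃A₄ = 10·15·15 = 2250.
Length 3: A₁..A₃: k=1: 0+1050+19·7·15=3045; k=2: 1330+0+19·10·15=4180 → min 3045 | A₂..A₄: k=2: 0+2250+7·10·15=3300; k=3: 1050+0+7·15·15=2625 → min 2625.
Length 4: A₁..A₄: k=1: 0+2625+19·7·15=4620; k=2: 1330+2250+19·10·15=6430; k=3: 3045+0+19·15·15=7320 → min 4620.
Optimal parenthesization: (A₁ ((A₂ A₃) A₄)) with cost 4620.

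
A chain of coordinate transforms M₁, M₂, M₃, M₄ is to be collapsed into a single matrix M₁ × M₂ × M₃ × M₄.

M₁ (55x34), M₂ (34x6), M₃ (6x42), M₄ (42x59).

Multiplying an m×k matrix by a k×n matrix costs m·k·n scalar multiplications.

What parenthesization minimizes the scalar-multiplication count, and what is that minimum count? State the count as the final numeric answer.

45558

Adjacent pairs: M₁M₂ = 55·34·6 = 11220; M₂M₃ = 34·6·42 = 8568; M₃M₄ = 6·42·59 = 14868.
Length 3: M₁..M₃: k=1: 0+8568+55·34·42=87108; k=2: 11220+0+55·6·42=25080 → min 25080 | M₂..M₄: k=2: 0+14868+34·6·59=26904; k=3: 8568+0+34·42·59=92820 → min 26904.
Length 4: M₁..M₄: k=1: 0+26904+55·34·59=137234; k=2: 11220+14868+55·6·59=45558; k=3: 25080+0+55·42·59=161370 → min 45558.
Optimal parenthesization: ((M₁ × M₂) × (M₃ × M₄)) with cost 45558.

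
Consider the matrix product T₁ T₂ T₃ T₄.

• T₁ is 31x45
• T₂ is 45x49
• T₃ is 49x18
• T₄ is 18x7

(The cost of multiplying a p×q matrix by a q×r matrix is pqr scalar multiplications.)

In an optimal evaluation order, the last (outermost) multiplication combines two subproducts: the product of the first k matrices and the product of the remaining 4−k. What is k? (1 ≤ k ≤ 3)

1

Adjacent pairs: T₁T₂ = 31·45·49 = 68355; T₂T₃ = 45·49·18 = 39690; T₃T₄ = 49·18·7 = 6174.
Length 3: T₁..T₃: k=1: 0+39690+31·45·18=64800; k=2: 68355+0+31·49·18=95697 → min 64800 | T₂..T₄: k=2: 0+6174+45·49·7=21609; k=3: 39690+0+45·18·7=45360 → min 21609.
Top-level splits: k=1: (T₁..T₁)·(T₂..T₄) → 0+21609+31·45·7 = 31374; k=2: (T₁..T₂)·(T₃..T₄) → 68355+6174+31·49·7 = 85162; k=3: (T₁..T₃)·(T₄..T₄) → 64800+0+31·18·7 = 68706.
Best split is after T₁, i.e. k = 1.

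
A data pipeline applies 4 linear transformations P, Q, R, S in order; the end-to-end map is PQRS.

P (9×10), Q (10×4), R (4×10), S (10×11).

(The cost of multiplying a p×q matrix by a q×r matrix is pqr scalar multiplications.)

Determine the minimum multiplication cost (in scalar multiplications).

1196

Adjacent pairs: PQ = 9·10·4 = 360; QR = 10·4·10 = 400; RS = 4·10·11 = 440.
Length 3: P..R: k=1: 0+400+9·10·10=1300; k=2: 360+0+9·4·10=720 → min 720 | Q..S: k=2: 0+440+10·4·11=880; k=3: 400+0+10·10·11=1500 → min 880.
Length 4: P..S: k=1: 0+880+9·10·11=1870; k=2: 360+440+9·4·11=1196; k=3: 720+0+9·10·11=1710 → min 1196.
Optimal order: ((PQ)(RS)) with cost 1196.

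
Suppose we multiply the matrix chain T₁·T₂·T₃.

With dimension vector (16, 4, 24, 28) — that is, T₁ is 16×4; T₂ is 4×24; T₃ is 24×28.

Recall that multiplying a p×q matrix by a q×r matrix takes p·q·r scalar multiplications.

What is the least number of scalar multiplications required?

Order (T₁·(T₂·T₃)): (T₂·T₃): 4×24 by 24×28 → 4×28, cost 4·24·28 = 2688; (T₁·(T₂·T₃)): 16×4 by 4×28 → 16×28, cost 16·4·28 = 1792; cumulative 4480. Total 4480.
Order ((T₁·T₂)·T₃): (T₁·T₂): 16×4 by 4×24 → 16×24, cost 16·4·24 = 1536; ((T₁·T₂)·T₃): 16×24 by 24×28 → 16×28, cost 16·24·28 = 10752; cumulative 12288. Total 12288.
Minimum: 4480.

4480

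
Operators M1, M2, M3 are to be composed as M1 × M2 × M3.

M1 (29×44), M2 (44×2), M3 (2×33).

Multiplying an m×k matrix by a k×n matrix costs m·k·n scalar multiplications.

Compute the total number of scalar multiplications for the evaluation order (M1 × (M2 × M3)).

(M2 × M3): 44×2 by 2×33 → 44×33, cost 44·2·33 = 2904
(M1 × (M2 × M3)): 29×44 by 44×33 → 29×33, cost 29·44·33 = 42108; cumulative 45012
Total: 45012 scalar multiplications.

45012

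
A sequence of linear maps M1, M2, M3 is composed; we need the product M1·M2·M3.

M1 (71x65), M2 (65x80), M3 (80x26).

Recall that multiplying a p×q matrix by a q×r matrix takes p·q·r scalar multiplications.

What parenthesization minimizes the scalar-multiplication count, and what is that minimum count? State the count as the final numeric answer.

(M1·(M2·M3)): cost 255190.
((M1·M2)·M3): cost 516880.
Optimal: (M1·(M2·M3)) with cost 255190.

255190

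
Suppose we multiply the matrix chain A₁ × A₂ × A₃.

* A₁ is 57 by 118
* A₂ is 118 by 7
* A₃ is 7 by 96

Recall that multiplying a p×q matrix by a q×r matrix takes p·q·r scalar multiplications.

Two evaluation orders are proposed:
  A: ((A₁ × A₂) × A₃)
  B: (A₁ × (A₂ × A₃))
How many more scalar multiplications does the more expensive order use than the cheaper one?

Order A = ((A₁ × A₂) × A₃): (A₁ × A₂): 57×118 by 118×7 → 57×7, cost 57·118·7 = 47082; ((A₁ × A₂) × A₃): 57×7 by 7×96 → 57×96, cost 57·7·96 = 38304; cumulative 85386. Total 85386.
Order B = (A₁ × (A₂ × A₃)): (A₂ × A₃): 118×7 by 7×96 → 118×96, cost 118·7·96 = 79296; (A₁ × (A₂ × A₃)): 57×118 by 118×96 → 57×96, cost 57·118·96 = 645696; cumulative 724992. Total 724992.
Difference: |85386 − 724992| = 639606.

639606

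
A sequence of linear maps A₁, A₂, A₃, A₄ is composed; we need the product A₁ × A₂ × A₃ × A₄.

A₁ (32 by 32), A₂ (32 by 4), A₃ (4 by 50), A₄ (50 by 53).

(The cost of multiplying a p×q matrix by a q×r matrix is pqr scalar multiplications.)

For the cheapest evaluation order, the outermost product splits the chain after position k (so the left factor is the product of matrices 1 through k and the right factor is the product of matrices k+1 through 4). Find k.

Adjacent pairs: A₁A₂ = 32·32·4 = 4096; A₂A₃ = 32·4·50 = 6400; A₃A₄ = 4·50·53 = 10600.
Length 3: A₁..A₃: k=1: 0+6400+32·32·50=57600; k=2: 4096+0+32·4·50=10496 → min 10496 | A₂..A₄: k=2: 0+10600+32·4·53=17384; k=3: 6400+0+32·50·53=91200 → min 17384.
Top-level splits: k=1: (A₁..A₁)·(A₂..A₄) → 0+17384+32·32·53 = 71656; k=2: (A₁..A₂)·(A₃..A₄) → 4096+10600+32·4·53 = 21480; k=3: (A₁..A₃)·(A₄..A₄) → 10496+0+32·50·53 = 95296.
Best split is after A₂, i.e. k = 2.

2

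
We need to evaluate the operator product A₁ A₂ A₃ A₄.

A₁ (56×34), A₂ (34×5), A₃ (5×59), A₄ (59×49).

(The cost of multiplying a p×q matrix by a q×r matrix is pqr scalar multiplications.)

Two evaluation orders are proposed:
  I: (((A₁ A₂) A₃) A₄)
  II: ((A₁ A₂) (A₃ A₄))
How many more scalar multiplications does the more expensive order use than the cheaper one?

Order I = (((A₁ A₂) A₃) A₄): (A₁ A₂): 56×34 by 34×5 → 56×5, cost 56·34·5 = 9520; ((A₁ A₂) A₃): 56×5 by 5×59 → 56×59, cost 56·5·59 = 16520; cumulative 26040; (((A₁ A₂) A₃) A₄): 56×59 by 59×49 → 56×49, cost 56·59·49 = 161896; cumulative 187936. Total 187936.
Order II = ((A₁ A₂) (A₃ A₄)): (A₁ A₂): 56×34 by 34×5 → 56×5, cost 56·34·5 = 9520; (A₃ A₄): 5×59 by 59×49 → 5×49, cost 5·59·49 = 14455; ((A₁ A₂) (A₃ A₄)): 56×5 by 5×49 → 56×49, cost 56·5·49 = 13720; cumulative 37695. Total 37695.
Difference: |187936 − 37695| = 150241.

150241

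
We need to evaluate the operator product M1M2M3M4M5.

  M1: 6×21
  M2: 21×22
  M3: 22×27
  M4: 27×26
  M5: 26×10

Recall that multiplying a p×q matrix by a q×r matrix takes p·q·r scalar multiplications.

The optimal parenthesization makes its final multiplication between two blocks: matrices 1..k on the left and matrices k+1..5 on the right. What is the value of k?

Adjacent pairs: M1M2 = 6·21·22 = 2772; M2M3 = 21·22·27 = 12474; M3M4 = 22·27·26 = 15444; M4M5 = 27·26·10 = 7020.
Length 3: M1..M3: k=1: 0+12474+6·21·27=15876; k=2: 2772+0+6·22·27=6336 → min 6336 | M2..M4: k=2: 0+15444+21·22·26=27456; k=3: 12474+0+21·27·26=27216 → min 27216 | M3..M5: k=3: 0+7020+22·27·10=12960; k=4: 15444+0+22·26·10=21164 → min 12960.
Length 4: M1..M4: k=1: 0+27216+6·21·26=30492; k=2: 2772+15444+6·22·26=21648; k=3: 6336+0+6·27·26=10548 → min 10548 | M2..M5: k=2: 0+12960+21·22·10=17580; k=3: 12474+7020+21·27·10=25164; k=4: 27216+0+21·26·10=32676 → min 17580.
Top-level splits: k=1: (M1..M1)·(M2..M5) → 0+17580+6·21·10 = 18840; k=2: (M1..M2)·(M3..M5) → 2772+12960+6·22·10 = 17052; k=3: (M1..M3)·(M4..M5) → 6336+7020+6·27·10 = 14976; k=4: (M1..M4)·(M5..M5) → 10548+0+6·26·10 = 12108.
Best split is after M4, i.e. k = 4.

4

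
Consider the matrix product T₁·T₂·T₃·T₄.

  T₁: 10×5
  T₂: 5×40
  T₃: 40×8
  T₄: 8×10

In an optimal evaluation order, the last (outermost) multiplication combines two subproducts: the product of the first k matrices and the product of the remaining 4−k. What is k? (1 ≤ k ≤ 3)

Adjacent pairs: T₁T₂ = 10·5·40 = 2000; T₂T₃ = 5·40·8 = 1600; T₃T₄ = 40·8·10 = 3200.
Length 3: T₁..T₃: k=1: 0+1600+10·5·8=2000; k=2: 2000+0+10·40·8=5200 → min 2000 | T₂..T₄: k=2: 0+3200+5·40·10=5200; k=3: 1600+0+5·8·10=2000 → min 2000.
Top-level splits: k=1: (T₁..T₁)·(T₂..T₄) → 0+2000+10·5·10 = 2500; k=2: (T₁..T₂)·(T₃..T₄) → 2000+3200+10·40·10 = 9200; k=3: (T₁..T₃)·(T₄..T₄) → 2000+0+10·8·10 = 2800.
Best split is after T₁, i.e. k = 1.

1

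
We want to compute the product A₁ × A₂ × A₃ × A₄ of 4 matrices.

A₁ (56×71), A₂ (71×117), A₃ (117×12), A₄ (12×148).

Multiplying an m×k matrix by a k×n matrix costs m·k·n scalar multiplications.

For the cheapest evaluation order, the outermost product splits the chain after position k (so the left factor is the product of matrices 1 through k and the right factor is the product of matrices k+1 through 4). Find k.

Adjacent pairs: A₁A₂ = 56·71·117 = 465192; A₂A₃ = 71·117·12 = 99684; A₃A₄ = 117·12·148 = 207792.
Length 3: A₁..A₃: k=1: 0+99684+56·71·12=147396; k=2: 465192+0+56·117·12=543816 → min 147396 | A₂..A₄: k=2: 0+207792+71·117·148=1437228; k=3: 99684+0+71·12·148=225780 → min 225780.
Top-level splits: k=1: (A₁..A₁)·(A₂..A₄) → 0+225780+56·71·148 = 814228; k=2: (A₁..A₂)·(A₃..A₄) → 465192+207792+56·117·148 = 1642680; k=3: (A₁..A₃)·(A₄..A₄) → 147396+0+56·12·148 = 246852.
Best split is after A₃, i.e. k = 3.

3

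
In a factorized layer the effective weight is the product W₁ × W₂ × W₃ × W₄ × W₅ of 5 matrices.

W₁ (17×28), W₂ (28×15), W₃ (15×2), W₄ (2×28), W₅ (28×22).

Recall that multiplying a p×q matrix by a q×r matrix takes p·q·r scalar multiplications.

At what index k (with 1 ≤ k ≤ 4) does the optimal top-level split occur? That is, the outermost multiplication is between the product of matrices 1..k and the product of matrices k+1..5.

3

Adjacent pairs: W₁W₂ = 17·28·15 = 7140; W₂W₃ = 28·15·2 = 840; W₃W₄ = 15·2·28 = 840; W₄W₅ = 2·28·22 = 1232.
Length 3: W₁..W₃: k=1: 0+840+17·28·2=1792; k=2: 7140+0+17·15·2=7650 → min 1792 | W₂..W₄: k=2: 0+840+28·15·28=12600; k=3: 840+0+28·2·28=2408 → min 2408 | W₃..W₅: k=3: 0+1232+15·2·22=1892; k=4: 840+0+15·28·22=10080 → min 1892.
Length 4: W₁..W₄: k=1: 0+2408+17·28·28=15736; k=2: 7140+840+17·15·28=15120; k=3: 1792+0+17·2·28=2744 → min 2744 | W₂..W₅: k=2: 0+1892+28·15·22=11132; k=3: 840+1232+28·2·22=3304; k=4: 2408+0+28·28·22=19656 → min 3304.
Top-level splits: k=1: (W₁..W₁)·(W₂..W₅) → 0+3304+17·28·22 = 13776; k=2: (W₁..W₂)·(W₃..W₅) → 7140+1892+17·15·22 = 14642; k=3: (W₁..W₃)·(W₄..W₅) → 1792+1232+17·2·22 = 3772; k=4: (W₁..W₄)·(W₅..W₅) → 2744+0+17·28·22 = 13216.
Best split is after W₃, i.e. k = 3.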